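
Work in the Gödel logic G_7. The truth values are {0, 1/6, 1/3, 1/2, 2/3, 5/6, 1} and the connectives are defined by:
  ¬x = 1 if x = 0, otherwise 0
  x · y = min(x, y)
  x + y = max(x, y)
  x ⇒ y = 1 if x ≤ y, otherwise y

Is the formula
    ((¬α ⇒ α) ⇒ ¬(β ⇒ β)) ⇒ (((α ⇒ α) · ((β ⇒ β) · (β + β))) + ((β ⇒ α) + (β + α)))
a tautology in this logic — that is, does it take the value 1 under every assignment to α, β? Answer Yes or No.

No

Counterexample: take α = 0, β = 1/6.
¬α = ¬0 = 1
¬α ⇒ α = 1 ⇒ 0 = 0
β ⇒ β = 1/6 ⇒ 1/6 = 1
¬(β ⇒ β) = ¬1 = 0
(¬α ⇒ α) ⇒ ¬(β ⇒ β) = 0 ⇒ 0 = 1
α ⇒ α = 0 ⇒ 0 = 1
β ⇒ β = 1/6 ⇒ 1/6 = 1
β + β = 1/6 + 1/6 = 1/6
(β ⇒ β) · (β + β) = 1 · 1/6 = 1/6
(α ⇒ α) · ((β ⇒ β) · (β + β)) = 1 · 1/6 = 1/6
β ⇒ α = 1/6 ⇒ 0 = 0
β + α = 1/6 + 0 = 1/6
(β ⇒ α) + (β + α) = 0 + 1/6 = 1/6
((α ⇒ α) · ((β ⇒ β) · (β + β))) + ((β ⇒ α) + (β + α)) = 1/6 + 1/6 = 1/6
((¬α ⇒ α) ⇒ ¬(β ⇒ β)) ⇒ (((α ⇒ α) · ((β ⇒ β) · (β + β))) + ((β ⇒ α) + (β + α))) = 1 ⇒ 1/6 = 1/6
This gives 1/6 ≠ 1.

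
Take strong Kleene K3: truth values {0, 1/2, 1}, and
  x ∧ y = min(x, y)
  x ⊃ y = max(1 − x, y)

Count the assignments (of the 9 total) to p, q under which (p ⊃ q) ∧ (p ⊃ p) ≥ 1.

p = 0, q = 0 ↦ 1  ≥
p = 0, q = 1/2 ↦ 1  ≥
p = 0, q = 1 ↦ 1  ≥
p = 1/2, q = 0 ↦ 1/2  <
p = 1/2, q = 1/2 ↦ 1/2  <
p = 1/2, q = 1 ↦ 1/2  <
p = 1, q = 0 ↦ 0  <
p = 1, q = 1/2 ↦ 1/2  <
p = 1, q = 1 ↦ 1  ≥
So 4 of the 9 assignments meet the threshold.

4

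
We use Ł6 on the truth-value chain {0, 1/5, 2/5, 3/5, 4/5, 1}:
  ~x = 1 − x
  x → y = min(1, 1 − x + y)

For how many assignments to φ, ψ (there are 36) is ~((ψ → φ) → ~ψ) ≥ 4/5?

4

value 1: 1 assignment (counts)
value 4/5: 3 assignments (counts)
value 3/5: 5 assignments
value 2/5: 7 assignments
value 1/5: 9 assignments
value 0: 11 assignments
So 4 of the 36 assignments meet the threshold.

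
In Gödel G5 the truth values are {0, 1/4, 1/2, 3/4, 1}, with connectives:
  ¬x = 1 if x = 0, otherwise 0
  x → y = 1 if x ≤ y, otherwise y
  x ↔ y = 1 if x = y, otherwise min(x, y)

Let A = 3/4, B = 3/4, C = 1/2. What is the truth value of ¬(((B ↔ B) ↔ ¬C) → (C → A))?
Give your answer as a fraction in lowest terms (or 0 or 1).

0

B ↔ B = 3/4 ↔ 3/4 = 1
¬C = ¬1/2 = 0
(B ↔ B) ↔ ¬C = 1 ↔ 0 = 0
C → A = 1/2 → 3/4 = 1
((B ↔ B) ↔ ¬C) → (C → A) = 0 → 1 = 1
¬(((B ↔ B) ↔ ¬C) → (C → A)) = ¬1 = 0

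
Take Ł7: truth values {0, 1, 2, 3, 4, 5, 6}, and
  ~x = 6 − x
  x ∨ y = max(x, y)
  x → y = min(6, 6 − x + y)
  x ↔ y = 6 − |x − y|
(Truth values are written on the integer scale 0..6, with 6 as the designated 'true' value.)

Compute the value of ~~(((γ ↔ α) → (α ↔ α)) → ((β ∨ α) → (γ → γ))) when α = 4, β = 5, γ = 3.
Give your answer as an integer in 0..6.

γ ↔ α = 3 ↔ 4 = 5
α ↔ α = 4 ↔ 4 = 6
(γ ↔ α) → (α ↔ α) = 5 → 6 = 6
β ∨ α = 5 ∨ 4 = 5
γ → γ = 3 → 3 = 6
(β ∨ α) → (γ → γ) = 5 → 6 = 6
((γ ↔ α) → (α ↔ α)) → ((β ∨ α) → (γ → γ)) = 6 → 6 = 6
~(((γ ↔ α) → (α ↔ α)) → ((β ∨ α) → (γ → γ))) = ~6 = 0
~~(((γ ↔ α) → (α ↔ α)) → ((β ∨ α) → (γ → γ))) = ~0 = 6

6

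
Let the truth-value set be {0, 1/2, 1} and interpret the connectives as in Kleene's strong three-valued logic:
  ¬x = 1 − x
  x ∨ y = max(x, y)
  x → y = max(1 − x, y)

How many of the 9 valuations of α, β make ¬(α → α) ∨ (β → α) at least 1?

α = 0, β = 0 ↦ 1  ≥
α = 0, β = 1/2 ↦ 1/2  <
α = 0, β = 1 ↦ 0  <
α = 1/2, β = 0 ↦ 1  ≥
α = 1/2, β = 1/2 ↦ 1/2  <
α = 1/2, β = 1 ↦ 1/2  <
α = 1, β = 0 ↦ 1  ≥
α = 1, β = 1/2 ↦ 1  ≥
α = 1, β = 1 ↦ 1  ≥
So 5 of the 9 assignments meet the threshold.

5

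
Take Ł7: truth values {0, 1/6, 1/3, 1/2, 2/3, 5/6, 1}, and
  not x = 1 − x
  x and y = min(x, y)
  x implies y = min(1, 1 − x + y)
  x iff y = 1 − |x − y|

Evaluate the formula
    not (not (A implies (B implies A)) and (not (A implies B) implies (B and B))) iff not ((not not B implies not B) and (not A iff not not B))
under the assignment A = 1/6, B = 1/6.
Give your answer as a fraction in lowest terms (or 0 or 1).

2/3

B implies A = 1/6 implies 1/6 = 1
A implies (B implies A) = 1/6 implies 1 = 1
not (A implies (B implies A)) = not 1 = 0
A implies B = 1/6 implies 1/6 = 1
not (A implies B) = not 1 = 0
B and B = 1/6 and 1/6 = 1/6
not (A implies B) implies (B and B) = 0 implies 1/6 = 1
not (A implies (B implies A)) and (not (A implies B) implies (B and B)) = 0 and 1 = 0
not (not (A implies (B implies A)) and (not (A implies B) implies (B and B))) = not 0 = 1
not B = not 1/6 = 5/6
not not B = not 5/6 = 1/6
not B = not 1/6 = 5/6
not not B implies not B = 1/6 implies 5/6 = 1
not A = not 1/6 = 5/6
not B = not 1/6 = 5/6
not not B = not 5/6 = 1/6
not A iff not not B = 5/6 iff 1/6 = 1/3
(not not B implies not B) and (not A iff not not B) = 1 and 1/3 = 1/3
not ((not not B implies not B) and (not A iff not not B)) = not 1/3 = 2/3
not (not (A implies (B implies A)) and (not (A implies B) implies (B and B))) iff not ((not not B implies not B) and (not A iff not not B)) = 1 iff 2/3 = 2/3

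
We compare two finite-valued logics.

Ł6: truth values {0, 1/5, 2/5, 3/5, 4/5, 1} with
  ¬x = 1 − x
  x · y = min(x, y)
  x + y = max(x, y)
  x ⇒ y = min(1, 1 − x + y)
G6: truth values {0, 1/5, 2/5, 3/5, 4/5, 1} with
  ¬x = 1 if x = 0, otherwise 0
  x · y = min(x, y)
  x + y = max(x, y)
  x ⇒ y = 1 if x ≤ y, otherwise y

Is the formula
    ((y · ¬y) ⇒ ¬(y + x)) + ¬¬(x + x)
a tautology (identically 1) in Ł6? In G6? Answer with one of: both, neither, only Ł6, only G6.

In Ł6: at x = 4/5, y = 2/5 the value is 4/5 — not a tautology.
In G6: every assignment gives 1 — tautology.

only G6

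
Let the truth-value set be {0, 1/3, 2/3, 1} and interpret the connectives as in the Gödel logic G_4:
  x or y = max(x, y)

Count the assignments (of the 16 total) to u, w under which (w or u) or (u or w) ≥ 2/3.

u = 0, w = 0 ↦ 0  <
u = 0, w = 1/3 ↦ 1/3  <
u = 0, w = 2/3 ↦ 2/3  ≥
u = 0, w = 1 ↦ 1  ≥
u = 1/3, w = 0 ↦ 1/3  <
u = 1/3, w = 1/3 ↦ 1/3  <
u = 1/3, w = 2/3 ↦ 2/3  ≥
u = 1/3, w = 1 ↦ 1  ≥
u = 2/3, w = 0 ↦ 2/3  ≥
u = 2/3, w = 1/3 ↦ 2/3  ≥
u = 2/3, w = 2/3 ↦ 2/3  ≥
u = 2/3, w = 1 ↦ 1  ≥
u = 1, w = 0 ↦ 1  ≥
u = 1, w = 1/3 ↦ 1  ≥
u = 1, w = 2/3 ↦ 1  ≥
u = 1, w = 1 ↦ 1  ≥
So 12 of the 16 assignments meet the threshold.

12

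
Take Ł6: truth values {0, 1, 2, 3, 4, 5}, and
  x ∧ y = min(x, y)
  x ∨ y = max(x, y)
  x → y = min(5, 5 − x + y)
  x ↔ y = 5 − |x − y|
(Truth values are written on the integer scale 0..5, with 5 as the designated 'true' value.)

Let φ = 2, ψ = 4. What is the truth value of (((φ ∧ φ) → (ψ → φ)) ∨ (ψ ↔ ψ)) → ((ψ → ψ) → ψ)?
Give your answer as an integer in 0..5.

4

φ ∧ φ = 2 ∧ 2 = 2
ψ → φ = 4 → 2 = 3
(φ ∧ φ) → (ψ → φ) = 2 → 3 = 5
ψ ↔ ψ = 4 ↔ 4 = 5
((φ ∧ φ) → (ψ → φ)) ∨ (ψ ↔ ψ) = 5 ∨ 5 = 5
ψ → ψ = 4 → 4 = 5
(ψ → ψ) → ψ = 5 → 4 = 4
(((φ ∧ φ) → (ψ → φ)) ∨ (ψ ↔ ψ)) → ((ψ → ψ) → ψ) = 5 → 4 = 4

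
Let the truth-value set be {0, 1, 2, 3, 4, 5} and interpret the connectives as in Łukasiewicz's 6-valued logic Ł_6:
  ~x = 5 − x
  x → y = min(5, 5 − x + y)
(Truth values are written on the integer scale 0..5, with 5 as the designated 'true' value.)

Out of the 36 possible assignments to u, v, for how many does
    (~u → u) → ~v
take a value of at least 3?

25

value 5: 15 assignments (counts)
value 4: 5 assignments (counts)
value 3: 5 assignments (counts)
value 2: 4 assignments
value 1: 4 assignments
value 0: 3 assignments
So 25 of the 36 assignments meet the threshold.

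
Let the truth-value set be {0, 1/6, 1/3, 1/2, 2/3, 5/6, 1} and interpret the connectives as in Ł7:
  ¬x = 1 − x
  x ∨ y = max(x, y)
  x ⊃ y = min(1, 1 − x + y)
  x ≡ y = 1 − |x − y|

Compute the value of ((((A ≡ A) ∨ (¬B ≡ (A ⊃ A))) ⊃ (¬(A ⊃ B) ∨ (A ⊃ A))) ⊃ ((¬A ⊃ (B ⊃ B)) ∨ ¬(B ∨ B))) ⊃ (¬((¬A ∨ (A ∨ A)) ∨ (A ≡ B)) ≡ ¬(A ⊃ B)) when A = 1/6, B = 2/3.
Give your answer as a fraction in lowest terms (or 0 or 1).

5/6

A ≡ A = 1/6 ≡ 1/6 = 1
¬B = ¬2/3 = 1/3
A ⊃ A = 1/6 ⊃ 1/6 = 1
¬B ≡ (A ⊃ A) = 1/3 ≡ 1 = 1/3
(A ≡ A) ∨ (¬B ≡ (A ⊃ A)) = 1 ∨ 1/3 = 1
A ⊃ B = 1/6 ⊃ 2/3 = 1
¬(A ⊃ B) = ¬1 = 0
A ⊃ A = 1/6 ⊃ 1/6 = 1
¬(A ⊃ B) ∨ (A ⊃ A) = 0 ∨ 1 = 1
((A ≡ A) ∨ (¬B ≡ (A ⊃ A))) ⊃ (¬(A ⊃ B) ∨ (A ⊃ A)) = 1 ⊃ 1 = 1
¬A = ¬1/6 = 5/6
B ⊃ B = 2/3 ⊃ 2/3 = 1
¬A ⊃ (B ⊃ B) = 5/6 ⊃ 1 = 1
B ∨ B = 2/3 ∨ 2/3 = 2/3
¬(B ∨ B) = ¬2/3 = 1/3
(¬A ⊃ (B ⊃ B)) ∨ ¬(B ∨ B) = 1 ∨ 1/3 = 1
(((A ≡ A) ∨ (¬B ≡ (A ⊃ A))) ⊃ (¬(A ⊃ B) ∨ (A ⊃ A))) ⊃ ((¬A ⊃ (B ⊃ B)) ∨ ¬(B ∨ B)) = 1 ⊃ 1 = 1
¬A = ¬1/6 = 5/6
A ∨ A = 1/6 ∨ 1/6 = 1/6
¬A ∨ (A ∨ A) = 5/6 ∨ 1/6 = 5/6
A ≡ B = 1/6 ≡ 2/3 = 1/2
(¬A ∨ (A ∨ A)) ∨ (A ≡ B) = 5/6 ∨ 1/2 = 5/6
¬((¬A ∨ (A ∨ A)) ∨ (A ≡ B)) = ¬5/6 = 1/6
A ⊃ B = 1/6 ⊃ 2/3 = 1
¬(A ⊃ B) = ¬1 = 0
¬((¬A ∨ (A ∨ A)) ∨ (A ≡ B)) ≡ ¬(A ⊃ B) = 1/6 ≡ 0 = 5/6
((((A ≡ A) ∨ (¬B ≡ (A ⊃ A))) ⊃ (¬(A ⊃ B) ∨ (A ⊃ A))) ⊃ ((¬A ⊃ (B ⊃ B)) ∨ ¬(B ∨ B))) ⊃ (¬((¬A ∨ (A ∨ A)) ∨ (A ≡ B)) ≡ ¬(A ⊃ B)) = 1 ⊃ 5/6 = 5/6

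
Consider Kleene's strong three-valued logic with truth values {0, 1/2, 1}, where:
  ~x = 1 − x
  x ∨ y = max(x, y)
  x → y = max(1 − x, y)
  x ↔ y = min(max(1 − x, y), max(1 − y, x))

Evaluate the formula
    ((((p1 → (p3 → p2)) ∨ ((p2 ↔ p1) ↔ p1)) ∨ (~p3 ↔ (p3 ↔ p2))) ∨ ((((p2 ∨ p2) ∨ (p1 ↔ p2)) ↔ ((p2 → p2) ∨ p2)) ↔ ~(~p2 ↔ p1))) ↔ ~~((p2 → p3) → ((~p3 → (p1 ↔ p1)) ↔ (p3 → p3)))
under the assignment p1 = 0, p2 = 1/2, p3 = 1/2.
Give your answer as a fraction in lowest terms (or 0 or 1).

p3 → p2 = 1/2 → 1/2 = 1/2
p1 → (p3 → p2) = 0 → 1/2 = 1
p2 ↔ p1 = 1/2 ↔ 0 = 1/2
(p2 ↔ p1) ↔ p1 = 1/2 ↔ 0 = 1/2
(p1 → (p3 → p2)) ∨ ((p2 ↔ p1) ↔ p1) = 1 ∨ 1/2 = 1
~p3 = ~1/2 = 1/2
p3 ↔ p2 = 1/2 ↔ 1/2 = 1/2
~p3 ↔ (p3 ↔ p2) = 1/2 ↔ 1/2 = 1/2
((p1 → (p3 → p2)) ∨ ((p2 ↔ p1) ↔ p1)) ∨ (~p3 ↔ (p3 ↔ p2)) = 1 ∨ 1/2 = 1
p2 ∨ p2 = 1/2 ∨ 1/2 = 1/2
p1 ↔ p2 = 0 ↔ 1/2 = 1/2
(p2 ∨ p2) ∨ (p1 ↔ p2) = 1/2 ∨ 1/2 = 1/2
p2 → p2 = 1/2 → 1/2 = 1/2
(p2 → p2) ∨ p2 = 1/2 ∨ 1/2 = 1/2
((p2 ∨ p2) ∨ (p1 ↔ p2)) ↔ ((p2 → p2) ∨ p2) = 1/2 ↔ 1/2 = 1/2
~p2 = ~1/2 = 1/2
~p2 ↔ p1 = 1/2 ↔ 0 = 1/2
~(~p2 ↔ p1) = ~1/2 = 1/2
(((p2 ∨ p2) ∨ (p1 ↔ p2)) ↔ ((p2 → p2) ∨ p2)) ↔ ~(~p2 ↔ p1) = 1/2 ↔ 1/2 = 1/2
(((p1 → (p3 → p2)) ∨ ((p2 ↔ p1) ↔ p1)) ∨ (~p3 ↔ (p3 ↔ p2))) ∨ ((((p2 ∨ p2) ∨ (p1 ↔ p2)) ↔ ((p2 → p2) ∨ p2)) ↔ ~(~p2 ↔ p1)) = 1 ∨ 1/2 = 1
p2 → p3 = 1/2 → 1/2 = 1/2
~p3 = ~1/2 = 1/2
p1 ↔ p1 = 0 ↔ 0 = 1
~p3 → (p1 ↔ p1) = 1/2 → 1 = 1
p3 → p3 = 1/2 → 1/2 = 1/2
(~p3 → (p1 ↔ p1)) ↔ (p3 → p3) = 1 ↔ 1/2 = 1/2
(p2 → p3) → ((~p3 → (p1 ↔ p1)) ↔ (p3 → p3)) = 1/2 → 1/2 = 1/2
~((p2 → p3) → ((~p3 → (p1 ↔ p1)) ↔ (p3 → p3))) = ~1/2 = 1/2
~~((p2 → p3) → ((~p3 → (p1 ↔ p1)) ↔ (p3 → p3))) = ~1/2 = 1/2
((((p1 → (p3 → p2)) ∨ ((p2 ↔ p1) ↔ p1)) ∨ (~p3 ↔ (p3 ↔ p2))) ∨ ((((p2 ∨ p2) ∨ (p1 ↔ p2)) ↔ ((p2 → p2) ∨ p2)) ↔ ~(~p2 ↔ p1))) ↔ ~~((p2 → p3) → ((~p3 → (p1 ↔ p1)) ↔ (p3 → p3))) = 1 ↔ 1/2 = 1/2

1/2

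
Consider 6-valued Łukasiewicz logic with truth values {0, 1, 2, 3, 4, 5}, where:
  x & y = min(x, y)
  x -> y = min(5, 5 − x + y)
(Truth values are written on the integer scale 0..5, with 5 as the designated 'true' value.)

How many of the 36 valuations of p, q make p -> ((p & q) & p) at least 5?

21

value 5: 21 assignments (counts)
value 4: 5 assignments
value 3: 4 assignments
value 2: 3 assignments
value 1: 2 assignments
value 0: 1 assignment
So 21 of the 36 assignments meet the threshold.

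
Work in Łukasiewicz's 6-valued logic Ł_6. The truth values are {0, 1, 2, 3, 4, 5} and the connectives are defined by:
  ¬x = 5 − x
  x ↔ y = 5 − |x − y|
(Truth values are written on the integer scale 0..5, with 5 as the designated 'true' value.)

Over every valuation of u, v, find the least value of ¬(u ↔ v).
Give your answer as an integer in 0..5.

Take u = 0, v = 0:
u ↔ v = 0 ↔ 0 = 5
¬(u ↔ v) = ¬5 = 0
No assignment yields a value below 0, so this is the minimum.

0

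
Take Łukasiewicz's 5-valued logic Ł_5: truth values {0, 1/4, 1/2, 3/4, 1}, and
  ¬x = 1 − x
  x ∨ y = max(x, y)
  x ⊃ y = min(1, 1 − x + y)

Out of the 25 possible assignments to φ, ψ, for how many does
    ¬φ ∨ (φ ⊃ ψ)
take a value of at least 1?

value 1: 15 assignments (counts)
value 3/4: 4 assignments
value 1/2: 3 assignments
value 1/4: 2 assignments
value 0: 1 assignment
So 15 of the 25 assignments meet the threshold.

15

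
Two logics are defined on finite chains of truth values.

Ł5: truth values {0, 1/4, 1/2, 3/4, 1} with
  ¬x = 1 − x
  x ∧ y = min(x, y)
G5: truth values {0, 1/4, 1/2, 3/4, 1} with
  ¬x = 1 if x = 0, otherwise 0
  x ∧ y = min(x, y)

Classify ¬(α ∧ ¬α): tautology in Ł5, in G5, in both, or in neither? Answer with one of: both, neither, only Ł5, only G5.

In Ł5: at α = 1/4 the value is 3/4 — not a tautology.
In G5: every assignment gives 1 — tautology.

only G5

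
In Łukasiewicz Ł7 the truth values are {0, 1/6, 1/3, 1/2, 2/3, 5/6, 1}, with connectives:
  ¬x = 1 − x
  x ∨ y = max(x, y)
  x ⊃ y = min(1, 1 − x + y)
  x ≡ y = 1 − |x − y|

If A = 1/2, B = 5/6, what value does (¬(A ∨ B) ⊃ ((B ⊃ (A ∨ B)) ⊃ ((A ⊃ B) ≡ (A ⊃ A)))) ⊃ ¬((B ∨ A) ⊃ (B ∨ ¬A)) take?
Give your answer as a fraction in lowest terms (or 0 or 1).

A ∨ B = 1/2 ∨ 5/6 = 5/6
¬(A ∨ B) = ¬5/6 = 1/6
A ∨ B = 1/2 ∨ 5/6 = 5/6
B ⊃ (A ∨ B) = 5/6 ⊃ 5/6 = 1
A ⊃ B = 1/2 ⊃ 5/6 = 1
A ⊃ A = 1/2 ⊃ 1/2 = 1
(A ⊃ B) ≡ (A ⊃ A) = 1 ≡ 1 = 1
(B ⊃ (A ∨ B)) ⊃ ((A ⊃ B) ≡ (A ⊃ A)) = 1 ⊃ 1 = 1
¬(A ∨ B) ⊃ ((B ⊃ (A ∨ B)) ⊃ ((A ⊃ B) ≡ (A ⊃ A))) = 1/6 ⊃ 1 = 1
B ∨ A = 5/6 ∨ 1/2 = 5/6
¬A = ¬1/2 = 1/2
B ∨ ¬A = 5/6 ∨ 1/2 = 5/6
(B ∨ A) ⊃ (B ∨ ¬A) = 5/6 ⊃ 5/6 = 1
¬((B ∨ A) ⊃ (B ∨ ¬A)) = ¬1 = 0
(¬(A ∨ B) ⊃ ((B ⊃ (A ∨ B)) ⊃ ((A ⊃ B) ≡ (A ⊃ A)))) ⊃ ¬((B ∨ A) ⊃ (B ∨ ¬A)) = 1 ⊃ 0 = 0

0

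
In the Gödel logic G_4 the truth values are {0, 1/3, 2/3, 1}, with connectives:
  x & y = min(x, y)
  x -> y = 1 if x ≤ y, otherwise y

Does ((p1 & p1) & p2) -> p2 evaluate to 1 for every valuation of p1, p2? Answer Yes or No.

p1 = 0, p2 = 0 ↦ 1
p1 = 0, p2 = 1/3 ↦ 1
p1 = 0, p2 = 2/3 ↦ 1
p1 = 0, p2 = 1 ↦ 1
p1 = 1/3, p2 = 0 ↦ 1
p1 = 1/3, p2 = 1/3 ↦ 1
p1 = 1/3, p2 = 2/3 ↦ 1
p1 = 1/3, p2 = 1 ↦ 1
p1 = 2/3, p2 = 0 ↦ 1
p1 = 2/3, p2 = 1/3 ↦ 1
p1 = 2/3, p2 = 2/3 ↦ 1
p1 = 2/3, p2 = 1 ↦ 1
p1 = 1, p2 = 0 ↦ 1
p1 = 1, p2 = 1/3 ↦ 1
p1 = 1, p2 = 2/3 ↦ 1
p1 = 1, p2 = 1 ↦ 1
Every assignment gives a value ≥ 1.

Yes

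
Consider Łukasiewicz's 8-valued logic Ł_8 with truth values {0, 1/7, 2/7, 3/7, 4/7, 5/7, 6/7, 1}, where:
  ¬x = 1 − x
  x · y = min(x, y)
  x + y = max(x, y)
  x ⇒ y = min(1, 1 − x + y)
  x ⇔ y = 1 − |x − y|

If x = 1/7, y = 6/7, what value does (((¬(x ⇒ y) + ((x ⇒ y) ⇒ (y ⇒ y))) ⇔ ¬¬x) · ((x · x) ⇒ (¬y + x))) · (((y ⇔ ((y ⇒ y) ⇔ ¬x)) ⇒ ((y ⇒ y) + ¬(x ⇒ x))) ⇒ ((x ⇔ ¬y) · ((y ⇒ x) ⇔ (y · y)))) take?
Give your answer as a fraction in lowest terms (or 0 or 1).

1/7

x ⇒ y = 1/7 ⇒ 6/7 = 1
¬(x ⇒ y) = ¬1 = 0
x ⇒ y = 1/7 ⇒ 6/7 = 1
y ⇒ y = 6/7 ⇒ 6/7 = 1
(x ⇒ y) ⇒ (y ⇒ y) = 1 ⇒ 1 = 1
¬(x ⇒ y) + ((x ⇒ y) ⇒ (y ⇒ y)) = 0 + 1 = 1
¬x = ¬1/7 = 6/7
¬¬x = ¬6/7 = 1/7
(¬(x ⇒ y) + ((x ⇒ y) ⇒ (y ⇒ y))) ⇔ ¬¬x = 1 ⇔ 1/7 = 1/7
x · x = 1/7 · 1/7 = 1/7
¬y = ¬6/7 = 1/7
¬y + x = 1/7 + 1/7 = 1/7
(x · x) ⇒ (¬y + x) = 1/7 ⇒ 1/7 = 1
((¬(x ⇒ y) + ((x ⇒ y) ⇒ (y ⇒ y))) ⇔ ¬¬x) · ((x · x) ⇒ (¬y + x)) = 1/7 · 1 = 1/7
y ⇒ y = 6/7 ⇒ 6/7 = 1
¬x = ¬1/7 = 6/7
(y ⇒ y) ⇔ ¬x = 1 ⇔ 6/7 = 6/7
y ⇔ ((y ⇒ y) ⇔ ¬x) = 6/7 ⇔ 6/7 = 1
y ⇒ y = 6/7 ⇒ 6/7 = 1
x ⇒ x = 1/7 ⇒ 1/7 = 1
¬(x ⇒ x) = ¬1 = 0
(y ⇒ y) + ¬(x ⇒ x) = 1 + 0 = 1
(y ⇔ ((y ⇒ y) ⇔ ¬x)) ⇒ ((y ⇒ y) + ¬(x ⇒ x)) = 1 ⇒ 1 = 1
¬y = ¬6/7 = 1/7
x ⇔ ¬y = 1/7 ⇔ 1/7 = 1
y ⇒ x = 6/7 ⇒ 1/7 = 2/7
y · y = 6/7 · 6/7 = 6/7
(y ⇒ x) ⇔ (y · y) = 2/7 ⇔ 6/7 = 3/7
(x ⇔ ¬y) · ((y ⇒ x) ⇔ (y · y)) = 1 · 3/7 = 3/7
((y ⇔ ((y ⇒ y) ⇔ ¬x)) ⇒ ((y ⇒ y) + ¬(x ⇒ x))) ⇒ ((x ⇔ ¬y) · ((y ⇒ x) ⇔ (y · y))) = 1 ⇒ 3/7 = 3/7
(((¬(x ⇒ y) + ((x ⇒ y) ⇒ (y ⇒ y))) ⇔ ¬¬x) · ((x · x) ⇒ (¬y + x))) · (((y ⇔ ((y ⇒ y) ⇔ ¬x)) ⇒ ((y ⇒ y) + ¬(x ⇒ x))) ⇒ ((x ⇔ ¬y) · ((y ⇒ x) ⇔ (y · y)))) = 1/7 · 3/7 = 1/7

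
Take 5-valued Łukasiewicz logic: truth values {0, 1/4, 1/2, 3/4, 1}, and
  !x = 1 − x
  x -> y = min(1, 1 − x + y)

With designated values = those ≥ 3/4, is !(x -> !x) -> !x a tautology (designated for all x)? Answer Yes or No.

Counterexample: take x = 1.
!x = !1 = 0
x -> !x = 1 -> 0 = 0
!(x -> !x) = !0 = 1
!x = !1 = 0
!(x -> !x) -> !x = 1 -> 0 = 0
This gives 0, which is below 3/4.

No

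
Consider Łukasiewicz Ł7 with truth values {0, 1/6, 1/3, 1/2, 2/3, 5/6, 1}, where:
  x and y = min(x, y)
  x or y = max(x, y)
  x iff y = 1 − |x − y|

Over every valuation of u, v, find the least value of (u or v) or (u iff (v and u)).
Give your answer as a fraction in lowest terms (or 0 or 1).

Take u = 1/2, v = 0:
u or v = 1/2 or 0 = 1/2
v and u = 0 and 1/2 = 0
u iff (v and u) = 1/2 iff 0 = 1/2
(u or v) or (u iff (v and u)) = 1/2 or 1/2 = 1/2
No assignment yields a value below 1/2, so this is the minimum.

1/2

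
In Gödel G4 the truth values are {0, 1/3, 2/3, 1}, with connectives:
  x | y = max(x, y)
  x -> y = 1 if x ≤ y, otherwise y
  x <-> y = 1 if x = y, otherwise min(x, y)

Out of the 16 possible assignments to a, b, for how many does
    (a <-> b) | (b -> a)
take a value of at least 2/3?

a = 0, b = 0 ↦ 1  ≥
a = 0, b = 1/3 ↦ 0  <
a = 0, b = 2/3 ↦ 0  <
a = 0, b = 1 ↦ 0  <
a = 1/3, b = 0 ↦ 1  ≥
a = 1/3, b = 1/3 ↦ 1  ≥
a = 1/3, b = 2/3 ↦ 1/3  <
a = 1/3, b = 1 ↦ 1/3  <
a = 2/3, b = 0 ↦ 1  ≥
a = 2/3, b = 1/3 ↦ 1  ≥
a = 2/3, b = 2/3 ↦ 1  ≥
a = 2/3, b = 1 ↦ 2/3  ≥
a = 1, b = 0 ↦ 1  ≥
a = 1, b = 1/3 ↦ 1  ≥
a = 1, b = 2/3 ↦ 1  ≥
a = 1, b = 1 ↦ 1  ≥
So 11 of the 16 assignments meet the threshold.

11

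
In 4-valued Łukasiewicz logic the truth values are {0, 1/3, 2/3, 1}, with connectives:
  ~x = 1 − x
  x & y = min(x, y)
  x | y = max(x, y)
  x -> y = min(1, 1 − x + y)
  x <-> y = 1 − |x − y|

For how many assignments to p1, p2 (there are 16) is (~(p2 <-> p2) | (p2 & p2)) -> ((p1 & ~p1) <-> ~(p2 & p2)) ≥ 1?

p1 = 0, p2 = 0 ↦ 1  ≥
p1 = 0, p2 = 1/3 ↦ 1  ≥
p1 = 0, p2 = 2/3 ↦ 1  ≥
p1 = 0, p2 = 1 ↦ 1  ≥
p1 = 1/3, p2 = 0 ↦ 1  ≥
p1 = 1/3, p2 = 1/3 ↦ 1  ≥
p1 = 1/3, p2 = 2/3 ↦ 1  ≥
p1 = 1/3, p2 = 1 ↦ 2/3  <
p1 = 2/3, p2 = 0 ↦ 1  ≥
p1 = 2/3, p2 = 1/3 ↦ 1  ≥
p1 = 2/3, p2 = 2/3 ↦ 1  ≥
p1 = 2/3, p2 = 1 ↦ 2/3  <
p1 = 1, p2 = 0 ↦ 1  ≥
p1 = 1, p2 = 1/3 ↦ 1  ≥
p1 = 1, p2 = 2/3 ↦ 1  ≥
p1 = 1, p2 = 1 ↦ 1  ≥
So 14 of the 16 assignments meet the threshold.

14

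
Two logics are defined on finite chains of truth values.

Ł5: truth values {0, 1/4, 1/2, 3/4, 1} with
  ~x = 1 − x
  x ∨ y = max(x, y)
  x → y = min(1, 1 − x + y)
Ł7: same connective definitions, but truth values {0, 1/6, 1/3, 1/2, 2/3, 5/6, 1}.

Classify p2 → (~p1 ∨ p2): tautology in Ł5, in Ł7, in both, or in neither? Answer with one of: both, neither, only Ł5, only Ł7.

In Ł5: every assignment gives 1 — tautology.
In Ł7: every assignment gives 1 — tautology.

both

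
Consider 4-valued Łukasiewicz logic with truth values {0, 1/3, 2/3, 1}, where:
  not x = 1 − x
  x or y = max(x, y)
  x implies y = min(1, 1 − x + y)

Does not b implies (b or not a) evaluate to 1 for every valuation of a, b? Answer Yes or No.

No

Counterexample: take a = 1/3, b = 0.
not b = not 0 = 1
not a = not 1/3 = 2/3
b or not a = 0 or 2/3 = 2/3
not b implies (b or not a) = 1 implies 2/3 = 2/3
This gives 2/3 ≠ 1.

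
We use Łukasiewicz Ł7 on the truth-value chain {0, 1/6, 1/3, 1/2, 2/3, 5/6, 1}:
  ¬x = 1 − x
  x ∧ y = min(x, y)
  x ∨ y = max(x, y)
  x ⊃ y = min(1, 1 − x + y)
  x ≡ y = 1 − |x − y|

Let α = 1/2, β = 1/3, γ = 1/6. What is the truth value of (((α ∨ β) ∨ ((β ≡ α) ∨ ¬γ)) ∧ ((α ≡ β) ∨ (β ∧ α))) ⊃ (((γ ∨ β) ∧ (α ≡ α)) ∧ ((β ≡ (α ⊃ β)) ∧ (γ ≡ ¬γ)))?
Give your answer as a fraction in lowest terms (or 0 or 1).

α ∨ β = 1/2 ∨ 1/3 = 1/2
β ≡ α = 1/3 ≡ 1/2 = 5/6
¬γ = ¬1/6 = 5/6
(β ≡ α) ∨ ¬γ = 5/6 ∨ 5/6 = 5/6
(α ∨ β) ∨ ((β ≡ α) ∨ ¬γ) = 1/2 ∨ 5/6 = 5/6
α ≡ β = 1/2 ≡ 1/3 = 5/6
β ∧ α = 1/3 ∧ 1/2 = 1/3
(α ≡ β) ∨ (β ∧ α) = 5/6 ∨ 1/3 = 5/6
((α ∨ β) ∨ ((β ≡ α) ∨ ¬γ)) ∧ ((α ≡ β) ∨ (β ∧ α)) = 5/6 ∧ 5/6 = 5/6
γ ∨ β = 1/6 ∨ 1/3 = 1/3
α ≡ α = 1/2 ≡ 1/2 = 1
(γ ∨ β) ∧ (α ≡ α) = 1/3 ∧ 1 = 1/3
α ⊃ β = 1/2 ⊃ 1/3 = 5/6
β ≡ (α ⊃ β) = 1/3 ≡ 5/6 = 1/2
¬γ = ¬1/6 = 5/6
γ ≡ ¬γ = 1/6 ≡ 5/6 = 1/3
(β ≡ (α ⊃ β)) ∧ (γ ≡ ¬γ) = 1/2 ∧ 1/3 = 1/3
((γ ∨ β) ∧ (α ≡ α)) ∧ ((β ≡ (α ⊃ β)) ∧ (γ ≡ ¬γ)) = 1/3 ∧ 1/3 = 1/3
(((α ∨ β) ∨ ((β ≡ α) ∨ ¬γ)) ∧ ((α ≡ β) ∨ (β ∧ α))) ⊃ (((γ ∨ β) ∧ (α ≡ α)) ∧ ((β ≡ (α ⊃ β)) ∧ (γ ≡ ¬γ))) = 5/6 ⊃ 1/3 = 1/2

1/2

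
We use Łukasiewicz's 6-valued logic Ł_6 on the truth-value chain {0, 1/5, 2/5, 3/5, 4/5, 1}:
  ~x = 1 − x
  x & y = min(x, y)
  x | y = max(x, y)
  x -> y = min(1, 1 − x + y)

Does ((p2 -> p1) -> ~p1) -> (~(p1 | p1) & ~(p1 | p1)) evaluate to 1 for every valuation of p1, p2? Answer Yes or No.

Counterexample: take p1 = 1/5, p2 = 2/5.
p2 -> p1 = 2/5 -> 1/5 = 4/5
~p1 = ~1/5 = 4/5
(p2 -> p1) -> ~p1 = 4/5 -> 4/5 = 1
p1 | p1 = 1/5 | 1/5 = 1/5
~(p1 | p1) = ~1/5 = 4/5
p1 | p1 = 1/5 | 1/5 = 1/5
~(p1 | p1) = ~1/5 = 4/5
~(p1 | p1) & ~(p1 | p1) = 4/5 & 4/5 = 4/5
((p2 -> p1) -> ~p1) -> (~(p1 | p1) & ~(p1 | p1)) = 1 -> 4/5 = 4/5
This gives 4/5 ≠ 1.

No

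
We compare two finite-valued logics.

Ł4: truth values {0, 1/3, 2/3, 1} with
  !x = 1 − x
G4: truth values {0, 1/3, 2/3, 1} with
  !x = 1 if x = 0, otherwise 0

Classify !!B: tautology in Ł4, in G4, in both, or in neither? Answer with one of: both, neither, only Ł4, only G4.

neither

In Ł4: at B = 0 the value is 0 — not a tautology.
In G4: at B = 0 the value is 0 — not a tautology.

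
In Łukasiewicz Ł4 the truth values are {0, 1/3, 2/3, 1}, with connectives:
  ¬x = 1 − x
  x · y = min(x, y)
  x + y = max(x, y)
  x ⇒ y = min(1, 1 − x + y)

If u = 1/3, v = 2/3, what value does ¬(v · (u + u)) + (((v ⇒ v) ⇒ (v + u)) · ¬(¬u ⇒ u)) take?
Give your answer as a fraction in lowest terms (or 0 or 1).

2/3

u + u = 1/3 + 1/3 = 1/3
v · (u + u) = 2/3 · 1/3 = 1/3
¬(v · (u + u)) = ¬1/3 = 2/3
v ⇒ v = 2/3 ⇒ 2/3 = 1
v + u = 2/3 + 1/3 = 2/3
(v ⇒ v) ⇒ (v + u) = 1 ⇒ 2/3 = 2/3
¬u = ¬1/3 = 2/3
¬u ⇒ u = 2/3 ⇒ 1/3 = 2/3
¬(¬u ⇒ u) = ¬2/3 = 1/3
((v ⇒ v) ⇒ (v + u)) · ¬(¬u ⇒ u) = 2/3 · 1/3 = 1/3
¬(v · (u + u)) + (((v ⇒ v) ⇒ (v + u)) · ¬(¬u ⇒ u)) = 2/3 + 1/3 = 2/3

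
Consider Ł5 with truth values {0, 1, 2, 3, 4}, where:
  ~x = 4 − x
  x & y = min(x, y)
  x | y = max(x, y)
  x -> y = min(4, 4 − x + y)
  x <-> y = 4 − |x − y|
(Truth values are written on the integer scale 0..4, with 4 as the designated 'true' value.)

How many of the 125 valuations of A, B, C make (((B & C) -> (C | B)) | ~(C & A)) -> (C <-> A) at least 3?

65

value 4: 25 assignments (counts)
value 3: 40 assignments (counts)
value 2: 30 assignments
value 1: 20 assignments
value 0: 10 assignments
So 65 of the 125 assignments meet the threshold.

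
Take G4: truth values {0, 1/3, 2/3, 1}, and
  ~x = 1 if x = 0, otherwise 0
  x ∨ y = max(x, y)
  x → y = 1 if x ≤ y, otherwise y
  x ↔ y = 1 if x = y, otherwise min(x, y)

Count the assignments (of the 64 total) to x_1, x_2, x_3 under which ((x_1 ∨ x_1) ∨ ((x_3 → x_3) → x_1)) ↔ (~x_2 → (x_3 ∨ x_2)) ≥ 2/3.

value 1: 16 assignments (counts)
value 2/3: 14 assignments (counts)
value 1/3: 16 assignments
value 0: 18 assignments
So 30 of the 64 assignments meet the threshold.

30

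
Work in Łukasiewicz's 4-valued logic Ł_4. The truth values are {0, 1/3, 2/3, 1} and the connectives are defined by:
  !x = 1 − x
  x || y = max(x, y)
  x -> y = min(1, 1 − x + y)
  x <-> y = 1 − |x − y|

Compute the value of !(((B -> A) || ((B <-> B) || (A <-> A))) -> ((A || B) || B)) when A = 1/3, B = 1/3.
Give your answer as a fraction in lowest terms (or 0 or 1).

B -> A = 1/3 -> 1/3 = 1
B <-> B = 1/3 <-> 1/3 = 1
A <-> A = 1/3 <-> 1/3 = 1
(B <-> B) || (A <-> A) = 1 || 1 = 1
(B -> A) || ((B <-> B) || (A <-> A)) = 1 || 1 = 1
A || B = 1/3 || 1/3 = 1/3
(A || B) || B = 1/3 || 1/3 = 1/3
((B -> A) || ((B <-> B) || (A <-> A))) -> ((A || B) || B) = 1 -> 1/3 = 1/3
!(((B -> A) || ((B <-> B) || (A <-> A))) -> ((A || B) || B)) = !1/3 = 2/3

2/3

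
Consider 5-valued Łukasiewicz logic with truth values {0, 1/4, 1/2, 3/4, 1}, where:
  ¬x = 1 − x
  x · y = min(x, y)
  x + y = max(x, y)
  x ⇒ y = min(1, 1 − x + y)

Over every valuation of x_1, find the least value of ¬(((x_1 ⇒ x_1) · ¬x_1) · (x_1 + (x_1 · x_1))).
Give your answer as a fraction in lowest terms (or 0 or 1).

Take x_1 = 1/2:
x_1 ⇒ x_1 = 1/2 ⇒ 1/2 = 1
¬x_1 = ¬1/2 = 1/2
(x_1 ⇒ x_1) · ¬x_1 = 1 · 1/2 = 1/2
x_1 · x_1 = 1/2 · 1/2 = 1/2
x_1 + (x_1 · x_1) = 1/2 + 1/2 = 1/2
((x_1 ⇒ x_1) · ¬x_1) · (x_1 + (x_1 · x_1)) = 1/2 · 1/2 = 1/2
¬(((x_1 ⇒ x_1) · ¬x_1) · (x_1 + (x_1 · x_1))) = ¬1/2 = 1/2
No assignment yields a value below 1/2, so this is the minimum.

1/2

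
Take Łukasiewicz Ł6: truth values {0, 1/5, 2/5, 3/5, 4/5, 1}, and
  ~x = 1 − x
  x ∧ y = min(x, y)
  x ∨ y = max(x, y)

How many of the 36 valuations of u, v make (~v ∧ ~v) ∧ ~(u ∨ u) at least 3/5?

value 1: 1 assignment (counts)
value 4/5: 3 assignments (counts)
value 3/5: 5 assignments (counts)
value 2/5: 7 assignments
value 1/5: 9 assignments
value 0: 11 assignments
So 9 of the 36 assignments meet the threshold.

9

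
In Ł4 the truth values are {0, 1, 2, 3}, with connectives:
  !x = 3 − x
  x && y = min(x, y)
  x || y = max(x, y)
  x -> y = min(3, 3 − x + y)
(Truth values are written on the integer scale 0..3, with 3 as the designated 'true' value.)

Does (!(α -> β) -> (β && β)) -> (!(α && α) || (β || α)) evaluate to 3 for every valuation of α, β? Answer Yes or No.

Counterexample: take α = 1, β = 1.
α -> β = 1 -> 1 = 3
!(α -> β) = !3 = 0
β && β = 1 && 1 = 1
!(α -> β) -> (β && β) = 0 -> 1 = 3
α && α = 1 && 1 = 1
!(α && α) = !1 = 2
β || α = 1 || 1 = 1
!(α && α) || (β || α) = 2 || 1 = 2
(!(α -> β) -> (β && β)) -> (!(α && α) || (β || α)) = 3 -> 2 = 2
This gives 2 ≠ 3.

No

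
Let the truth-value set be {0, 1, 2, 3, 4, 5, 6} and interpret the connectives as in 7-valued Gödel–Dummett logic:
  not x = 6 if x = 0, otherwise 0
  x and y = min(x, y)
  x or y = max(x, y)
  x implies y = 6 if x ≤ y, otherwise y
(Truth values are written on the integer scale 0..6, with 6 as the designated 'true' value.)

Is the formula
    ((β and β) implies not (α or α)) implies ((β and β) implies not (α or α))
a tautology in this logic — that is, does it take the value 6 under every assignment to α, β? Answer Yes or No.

At α = 2, β = 4, for instance:
β and β = 4 and 4 = 4
α or α = 2 or 2 = 2
not (α or α) = not 2 = 0
(β and β) implies not (α or α) = 4 implies 0 = 0
((β and β) implies not (α or α)) implies ((β and β) implies not (α or α)) = 0 implies 0 = 6
and checking the remaining 48 assignments likewise gives ≥ 6 in every case.

Yes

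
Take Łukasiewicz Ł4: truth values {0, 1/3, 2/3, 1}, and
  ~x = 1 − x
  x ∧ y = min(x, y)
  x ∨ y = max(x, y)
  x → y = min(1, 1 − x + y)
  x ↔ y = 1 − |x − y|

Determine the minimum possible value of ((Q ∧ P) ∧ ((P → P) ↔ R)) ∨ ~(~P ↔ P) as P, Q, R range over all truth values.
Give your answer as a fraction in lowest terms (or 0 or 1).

1/3

Take P = 1/3, Q = 0, R = 0:
Q ∧ P = 0 ∧ 1/3 = 0
P → P = 1/3 → 1/3 = 1
(P → P) ↔ R = 1 ↔ 0 = 0
(Q ∧ P) ∧ ((P → P) ↔ R) = 0 ∧ 0 = 0
~P = ~1/3 = 2/3
~P ↔ P = 2/3 ↔ 1/3 = 2/3
~(~P ↔ P) = ~2/3 = 1/3
((Q ∧ P) ∧ ((P → P) ↔ R)) ∨ ~(~P ↔ P) = 0 ∨ 1/3 = 1/3
No assignment yields a value below 1/3, so this is the minimum.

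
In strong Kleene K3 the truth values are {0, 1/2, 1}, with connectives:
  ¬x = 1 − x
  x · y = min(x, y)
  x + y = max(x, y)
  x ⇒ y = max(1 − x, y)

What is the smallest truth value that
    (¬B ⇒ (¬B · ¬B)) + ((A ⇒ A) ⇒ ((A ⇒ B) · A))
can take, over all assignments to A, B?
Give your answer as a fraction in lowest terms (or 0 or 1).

1/2

Take A = 0, B = 1/2:
¬B = ¬1/2 = 1/2
¬B = ¬1/2 = 1/2
¬B = ¬1/2 = 1/2
¬B · ¬B = 1/2 · 1/2 = 1/2
¬B ⇒ (¬B · ¬B) = 1/2 ⇒ 1/2 = 1/2
A ⇒ A = 0 ⇒ 0 = 1
A ⇒ B = 0 ⇒ 1/2 = 1
(A ⇒ B) · A = 1 · 0 = 0
(A ⇒ A) ⇒ ((A ⇒ B) · A) = 1 ⇒ 0 = 0
(¬B ⇒ (¬B · ¬B)) + ((A ⇒ A) ⇒ ((A ⇒ B) · A)) = 1/2 + 0 = 1/2
No assignment yields a value below 1/2, so this is the minimum.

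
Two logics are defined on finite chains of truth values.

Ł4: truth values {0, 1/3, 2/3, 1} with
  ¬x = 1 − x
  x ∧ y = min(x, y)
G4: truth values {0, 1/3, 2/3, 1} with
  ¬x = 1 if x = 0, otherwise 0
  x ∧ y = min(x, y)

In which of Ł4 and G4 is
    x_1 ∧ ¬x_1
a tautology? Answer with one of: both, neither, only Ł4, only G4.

neither

In Ł4: at x_1 = 0 the value is 0 — not a tautology.
In G4: at x_1 = 0 the value is 0 — not a tautology.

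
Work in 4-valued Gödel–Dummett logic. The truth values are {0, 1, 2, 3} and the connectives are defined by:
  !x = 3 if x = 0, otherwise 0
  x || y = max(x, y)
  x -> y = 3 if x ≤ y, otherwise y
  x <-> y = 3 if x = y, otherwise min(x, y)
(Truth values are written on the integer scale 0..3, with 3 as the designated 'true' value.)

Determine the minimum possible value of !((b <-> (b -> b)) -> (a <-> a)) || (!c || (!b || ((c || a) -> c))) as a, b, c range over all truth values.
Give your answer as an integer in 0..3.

Take a = 2, b = 1, c = 1:
b -> b = 1 -> 1 = 3
b <-> (b -> b) = 1 <-> 3 = 1
a <-> a = 2 <-> 2 = 3
(b <-> (b -> b)) -> (a <-> a) = 1 -> 3 = 3
!((b <-> (b -> b)) -> (a <-> a)) = !3 = 0
!c = !1 = 0
!b = !1 = 0
c || a = 1 || 2 = 2
(c || a) -> c = 2 -> 1 = 1
!b || ((c || a) -> c) = 0 || 1 = 1
!c || (!b || ((c || a) -> c)) = 0 || 1 = 1
!((b <-> (b -> b)) -> (a <-> a)) || (!c || (!b || ((c || a) -> c))) = 0 || 1 = 1
No assignment yields a value below 1, so this is the minimum.

1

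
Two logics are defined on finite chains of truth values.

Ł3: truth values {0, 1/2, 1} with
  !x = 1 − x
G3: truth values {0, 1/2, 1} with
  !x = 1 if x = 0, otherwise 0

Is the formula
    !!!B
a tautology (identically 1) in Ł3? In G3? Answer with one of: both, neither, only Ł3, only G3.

In Ł3: at B = 1/2 the value is 1/2 — not a tautology.
In G3: at B = 1/2 the value is 0 — not a tautology.

neither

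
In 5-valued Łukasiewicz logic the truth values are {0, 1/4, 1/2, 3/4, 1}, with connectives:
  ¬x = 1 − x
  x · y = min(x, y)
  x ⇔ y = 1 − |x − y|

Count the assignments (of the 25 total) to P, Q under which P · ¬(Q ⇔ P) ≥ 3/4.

3

value 1: 1 assignment (counts)
value 3/4: 2 assignments (counts)
value 1/2: 4 assignments
value 1/4: 9 assignments
value 0: 9 assignments
So 3 of the 25 assignments meet the threshold.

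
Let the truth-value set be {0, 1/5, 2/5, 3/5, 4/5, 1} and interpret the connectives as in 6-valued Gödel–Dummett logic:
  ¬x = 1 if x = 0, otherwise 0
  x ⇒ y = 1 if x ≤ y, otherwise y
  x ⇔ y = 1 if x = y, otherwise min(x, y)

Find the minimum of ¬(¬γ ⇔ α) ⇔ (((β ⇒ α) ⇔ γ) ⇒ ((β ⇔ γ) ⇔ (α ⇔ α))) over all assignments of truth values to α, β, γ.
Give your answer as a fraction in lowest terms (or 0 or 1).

Take α = 0, β = 1/5, γ = 0:
¬γ = ¬0 = 1
¬γ ⇔ α = 1 ⇔ 0 = 0
¬(¬γ ⇔ α) = ¬0 = 1
β ⇒ α = 1/5 ⇒ 0 = 0
(β ⇒ α) ⇔ γ = 0 ⇔ 0 = 1
β ⇔ γ = 1/5 ⇔ 0 = 0
α ⇔ α = 0 ⇔ 0 = 1
(β ⇔ γ) ⇔ (α ⇔ α) = 0 ⇔ 1 = 0
((β ⇒ α) ⇔ γ) ⇒ ((β ⇔ γ) ⇔ (α ⇔ α)) = 1 ⇒ 0 = 0
¬(¬γ ⇔ α) ⇔ (((β ⇒ α) ⇔ γ) ⇒ ((β ⇔ γ) ⇔ (α ⇔ α))) = 1 ⇔ 0 = 0
No assignment yields a value below 0, so this is the minimum.

0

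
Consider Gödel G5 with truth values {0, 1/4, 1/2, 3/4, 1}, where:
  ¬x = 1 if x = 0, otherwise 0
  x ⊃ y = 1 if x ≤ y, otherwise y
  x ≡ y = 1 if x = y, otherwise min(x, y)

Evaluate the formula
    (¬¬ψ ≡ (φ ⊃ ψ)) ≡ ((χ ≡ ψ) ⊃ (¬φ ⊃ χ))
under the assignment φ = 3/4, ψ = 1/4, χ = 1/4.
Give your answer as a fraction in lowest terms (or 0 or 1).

1/4

¬ψ = ¬1/4 = 0
¬¬ψ = ¬0 = 1
φ ⊃ ψ = 3/4 ⊃ 1/4 = 1/4
¬¬ψ ≡ (φ ⊃ ψ) = 1 ≡ 1/4 = 1/4
χ ≡ ψ = 1/4 ≡ 1/4 = 1
¬φ = ¬3/4 = 0
¬φ ⊃ χ = 0 ⊃ 1/4 = 1
(χ ≡ ψ) ⊃ (¬φ ⊃ χ) = 1 ⊃ 1 = 1
(¬¬ψ ≡ (φ ⊃ ψ)) ≡ ((χ ≡ ψ) ⊃ (¬φ ⊃ χ)) = 1/4 ≡ 1 = 1/4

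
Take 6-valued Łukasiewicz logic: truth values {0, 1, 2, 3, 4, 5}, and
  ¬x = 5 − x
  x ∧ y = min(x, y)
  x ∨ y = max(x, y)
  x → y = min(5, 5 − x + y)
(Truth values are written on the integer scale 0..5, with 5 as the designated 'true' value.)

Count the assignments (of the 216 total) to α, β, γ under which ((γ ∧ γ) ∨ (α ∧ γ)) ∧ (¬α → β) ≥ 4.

value 5: 21 assignments (counts)
value 4: 31 assignments (counts)
value 3: 38 assignments
value 2: 42 assignments
value 1: 43 assignments
value 0: 41 assignments
So 52 of the 216 assignments meet the threshold.

52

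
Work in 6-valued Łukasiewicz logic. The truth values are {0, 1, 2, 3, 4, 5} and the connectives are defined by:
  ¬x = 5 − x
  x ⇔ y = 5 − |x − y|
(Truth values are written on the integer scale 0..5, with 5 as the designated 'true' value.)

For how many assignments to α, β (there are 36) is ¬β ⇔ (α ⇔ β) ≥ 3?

value 5: 8 assignments (counts)
value 4: 10 assignments (counts)
value 3: 7 assignments (counts)
value 2: 6 assignments
value 1: 3 assignments
value 0: 2 assignments
So 25 of the 36 assignments meet the threshold.

25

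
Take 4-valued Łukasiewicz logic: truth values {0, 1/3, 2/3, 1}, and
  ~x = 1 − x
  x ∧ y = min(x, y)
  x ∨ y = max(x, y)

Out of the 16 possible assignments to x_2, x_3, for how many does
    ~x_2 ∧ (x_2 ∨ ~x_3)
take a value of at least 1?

x_2 = 0, x_3 = 0 ↦ 1  ≥
x_2 = 0, x_3 = 1/3 ↦ 2/3  <
x_2 = 0, x_3 = 2/3 ↦ 1/3  <
x_2 = 0, x_3 = 1 ↦ 0  <
x_2 = 1/3, x_3 = 0 ↦ 2/3  <
x_2 = 1/3, x_3 = 1/3 ↦ 2/3  <
x_2 = 1/3, x_3 = 2/3 ↦ 1/3  <
x_2 = 1/3, x_3 = 1 ↦ 1/3  <
x_2 = 2/3, x_3 = 0 ↦ 1/3  <
x_2 = 2/3, x_3 = 1/3 ↦ 1/3  <
x_2 = 2/3, x_3 = 2/3 ↦ 1/3  <
x_2 = 2/3, x_3 = 1 ↦ 1/3  <
x_2 = 1, x_3 = 0 ↦ 0  <
x_2 = 1, x_3 = 1/3 ↦ 0  <
x_2 = 1, x_3 = 2/3 ↦ 0  <
x_2 = 1, x_3 = 1 ↦ 0  <
So 1 of the 16 assignments meets the threshold.

1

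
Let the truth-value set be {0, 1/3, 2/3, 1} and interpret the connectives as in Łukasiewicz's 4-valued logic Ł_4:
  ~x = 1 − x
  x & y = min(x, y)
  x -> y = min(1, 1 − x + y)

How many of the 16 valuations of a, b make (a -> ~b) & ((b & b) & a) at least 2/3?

1

a = 0, b = 0 ↦ 0  <
a = 0, b = 1/3 ↦ 0  <
a = 0, b = 2/3 ↦ 0  <
a = 0, b = 1 ↦ 0  <
a = 1/3, b = 0 ↦ 0  <
a = 1/3, b = 1/3 ↦ 1/3  <
a = 1/3, b = 2/3 ↦ 1/3  <
a = 1/3, b = 1 ↦ 1/3  <
a = 2/3, b = 0 ↦ 0  <
a = 2/3, b = 1/3 ↦ 1/3  <
a = 2/3, b = 2/3 ↦ 2/3  ≥
a = 2/3, b = 1 ↦ 1/3  <
a = 1, b = 0 ↦ 0  <
a = 1, b = 1/3 ↦ 1/3  <
a = 1, b = 2/3 ↦ 1/3  <
a = 1, b = 1 ↦ 0  <
So 1 of the 16 assignments meets the threshold.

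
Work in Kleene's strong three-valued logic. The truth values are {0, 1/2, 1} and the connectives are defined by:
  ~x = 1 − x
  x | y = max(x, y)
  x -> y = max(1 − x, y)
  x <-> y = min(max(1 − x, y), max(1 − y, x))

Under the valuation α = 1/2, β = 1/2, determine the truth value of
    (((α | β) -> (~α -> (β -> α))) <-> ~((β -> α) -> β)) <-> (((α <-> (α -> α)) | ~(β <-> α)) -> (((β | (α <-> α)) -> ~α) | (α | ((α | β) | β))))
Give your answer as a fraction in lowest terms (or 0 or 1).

α | β = 1/2 | 1/2 = 1/2
~α = ~1/2 = 1/2
β -> α = 1/2 -> 1/2 = 1/2
~α -> (β -> α) = 1/2 -> 1/2 = 1/2
(α | β) -> (~α -> (β -> α)) = 1/2 -> 1/2 = 1/2
β -> α = 1/2 -> 1/2 = 1/2
(β -> α) -> β = 1/2 -> 1/2 = 1/2
~((β -> α) -> β) = ~1/2 = 1/2
((α | β) -> (~α -> (β -> α))) <-> ~((β -> α) -> β) = 1/2 <-> 1/2 = 1/2
α -> α = 1/2 -> 1/2 = 1/2
α <-> (α -> α) = 1/2 <-> 1/2 = 1/2
β <-> α = 1/2 <-> 1/2 = 1/2
~(β <-> α) = ~1/2 = 1/2
(α <-> (α -> α)) | ~(β <-> α) = 1/2 | 1/2 = 1/2
α <-> α = 1/2 <-> 1/2 = 1/2
β | (α <-> α) = 1/2 | 1/2 = 1/2
~α = ~1/2 = 1/2
(β | (α <-> α)) -> ~α = 1/2 -> 1/2 = 1/2
α | β = 1/2 | 1/2 = 1/2
(α | β) | β = 1/2 | 1/2 = 1/2
α | ((α | β) | β) = 1/2 | 1/2 = 1/2
((β | (α <-> α)) -> ~α) | (α | ((α | β) | β)) = 1/2 | 1/2 = 1/2
((α <-> (α -> α)) | ~(β <-> α)) -> (((β | (α <-> α)) -> ~α) | (α | ((α | β) | β))) = 1/2 -> 1/2 = 1/2
(((α | β) -> (~α -> (β -> α))) <-> ~((β -> α) -> β)) <-> (((α <-> (α -> α)) | ~(β <-> α)) -> (((β | (α <-> α)) -> ~α) | (α | ((α | β) | β)))) = 1/2 <-> 1/2 = 1/2

1/2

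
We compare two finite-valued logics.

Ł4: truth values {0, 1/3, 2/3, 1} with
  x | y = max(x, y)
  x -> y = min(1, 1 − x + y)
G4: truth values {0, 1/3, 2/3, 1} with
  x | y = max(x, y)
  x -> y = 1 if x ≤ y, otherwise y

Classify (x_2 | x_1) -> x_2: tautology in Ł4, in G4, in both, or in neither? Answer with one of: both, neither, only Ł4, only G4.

neither

In Ł4: at x_1 = 1/3, x_2 = 0 the value is 2/3 — not a tautology.
In G4: at x_1 = 1/3, x_2 = 0 the value is 0 — not a tautology.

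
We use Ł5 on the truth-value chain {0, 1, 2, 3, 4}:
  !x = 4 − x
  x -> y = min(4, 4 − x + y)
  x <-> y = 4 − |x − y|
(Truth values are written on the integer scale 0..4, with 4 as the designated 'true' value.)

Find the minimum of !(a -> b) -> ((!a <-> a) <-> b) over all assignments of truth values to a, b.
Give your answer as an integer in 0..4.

Take a = 2, b = 0:
a -> b = 2 -> 0 = 2
!(a -> b) = !2 = 2
!a = !2 = 2
!a <-> a = 2 <-> 2 = 4
(!a <-> a) <-> b = 4 <-> 0 = 0
!(a -> b) -> ((!a <-> a) <-> b) = 2 -> 0 = 2
No assignment yields a value below 2, so this is the minimum.

2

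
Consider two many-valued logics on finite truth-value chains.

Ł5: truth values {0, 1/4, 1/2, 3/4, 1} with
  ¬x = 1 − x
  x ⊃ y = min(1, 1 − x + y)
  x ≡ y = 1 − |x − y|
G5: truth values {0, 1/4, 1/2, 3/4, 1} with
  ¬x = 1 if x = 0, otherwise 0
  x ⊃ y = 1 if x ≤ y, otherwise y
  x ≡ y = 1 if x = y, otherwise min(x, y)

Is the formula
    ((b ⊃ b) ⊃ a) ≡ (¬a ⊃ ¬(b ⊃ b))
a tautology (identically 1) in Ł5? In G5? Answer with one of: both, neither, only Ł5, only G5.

only Ł5

In Ł5: every assignment gives 1 — tautology.
In G5: at a = 1/4, b = 0 the value is 1/4 — not a tautology.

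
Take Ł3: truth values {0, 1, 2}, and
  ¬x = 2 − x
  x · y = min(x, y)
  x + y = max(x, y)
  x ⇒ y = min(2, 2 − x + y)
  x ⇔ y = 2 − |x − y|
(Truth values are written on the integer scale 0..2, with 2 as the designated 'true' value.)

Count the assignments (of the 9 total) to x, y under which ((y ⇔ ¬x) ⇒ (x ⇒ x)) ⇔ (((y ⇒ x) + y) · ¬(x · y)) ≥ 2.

4

x = 0, y = 0 ↦ 2  ≥
x = 0, y = 1 ↦ 1  <
x = 0, y = 2 ↦ 2  ≥
x = 1, y = 0 ↦ 2  ≥
x = 1, y = 1 ↦ 1  <
x = 1, y = 2 ↦ 1  <
x = 2, y = 0 ↦ 2  ≥
x = 2, y = 1 ↦ 1  <
x = 2, y = 2 ↦ 0  <
So 4 of the 9 assignments meet the threshold.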